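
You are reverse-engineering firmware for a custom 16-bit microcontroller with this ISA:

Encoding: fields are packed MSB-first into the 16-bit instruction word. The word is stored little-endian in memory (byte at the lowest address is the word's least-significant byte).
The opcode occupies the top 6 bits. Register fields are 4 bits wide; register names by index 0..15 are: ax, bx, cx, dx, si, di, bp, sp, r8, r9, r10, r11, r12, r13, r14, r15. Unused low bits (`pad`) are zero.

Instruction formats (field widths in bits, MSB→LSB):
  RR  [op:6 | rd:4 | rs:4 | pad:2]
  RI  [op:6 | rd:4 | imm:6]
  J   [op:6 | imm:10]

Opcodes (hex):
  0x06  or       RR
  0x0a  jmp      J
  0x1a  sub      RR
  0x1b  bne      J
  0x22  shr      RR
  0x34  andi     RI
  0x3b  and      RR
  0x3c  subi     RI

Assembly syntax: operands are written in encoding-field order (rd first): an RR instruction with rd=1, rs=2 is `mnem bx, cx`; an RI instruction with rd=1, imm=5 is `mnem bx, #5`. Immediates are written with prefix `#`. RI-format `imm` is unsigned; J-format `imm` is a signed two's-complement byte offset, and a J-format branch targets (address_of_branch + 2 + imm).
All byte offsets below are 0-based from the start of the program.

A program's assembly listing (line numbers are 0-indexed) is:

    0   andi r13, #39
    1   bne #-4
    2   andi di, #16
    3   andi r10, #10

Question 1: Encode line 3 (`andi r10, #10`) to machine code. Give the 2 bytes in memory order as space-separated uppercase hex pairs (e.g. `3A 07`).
8A D2

line 3 (andi): pack op=0x34:6|rd=10:4|imm=10:6 = 0xd28a; little→ 8a d2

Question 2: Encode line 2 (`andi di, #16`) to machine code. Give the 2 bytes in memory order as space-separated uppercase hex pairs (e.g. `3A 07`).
50 D1

L2: andi op=0x34:6|rd=5:4|imm=16:6 ⇒ 0xd150 ⇒ little 50 d1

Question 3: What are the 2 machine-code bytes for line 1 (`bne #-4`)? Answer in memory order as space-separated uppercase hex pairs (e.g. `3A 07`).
L1: bne op=0x1b:6|imm=-4:10 ⇒ 0x6ffc ⇒ little fc 6f

FC 6F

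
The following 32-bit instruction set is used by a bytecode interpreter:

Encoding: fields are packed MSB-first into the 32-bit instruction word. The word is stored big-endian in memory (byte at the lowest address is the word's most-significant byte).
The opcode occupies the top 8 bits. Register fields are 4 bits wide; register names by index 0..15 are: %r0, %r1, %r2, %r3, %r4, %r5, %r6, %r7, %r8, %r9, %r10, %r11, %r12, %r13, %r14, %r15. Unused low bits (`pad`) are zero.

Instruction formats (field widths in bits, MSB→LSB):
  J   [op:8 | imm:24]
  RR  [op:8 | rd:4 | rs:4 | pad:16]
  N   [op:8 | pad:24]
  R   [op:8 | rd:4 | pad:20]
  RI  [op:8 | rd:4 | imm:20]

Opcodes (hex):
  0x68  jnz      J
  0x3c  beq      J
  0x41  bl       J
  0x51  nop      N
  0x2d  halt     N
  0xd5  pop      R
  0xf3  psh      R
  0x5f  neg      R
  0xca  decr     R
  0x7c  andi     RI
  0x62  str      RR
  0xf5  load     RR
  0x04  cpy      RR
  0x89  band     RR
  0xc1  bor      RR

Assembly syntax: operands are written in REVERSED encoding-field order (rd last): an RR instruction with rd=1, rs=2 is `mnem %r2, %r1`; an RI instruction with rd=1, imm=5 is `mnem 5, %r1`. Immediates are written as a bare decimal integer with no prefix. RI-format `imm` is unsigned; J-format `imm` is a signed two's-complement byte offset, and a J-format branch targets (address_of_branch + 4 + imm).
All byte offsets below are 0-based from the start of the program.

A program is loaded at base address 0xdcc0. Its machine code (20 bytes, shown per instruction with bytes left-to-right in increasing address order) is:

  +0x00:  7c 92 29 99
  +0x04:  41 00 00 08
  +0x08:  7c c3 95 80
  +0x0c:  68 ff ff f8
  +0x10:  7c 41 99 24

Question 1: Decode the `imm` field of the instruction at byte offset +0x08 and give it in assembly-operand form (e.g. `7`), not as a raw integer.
234880

[08] 7c c3 95 80 → 0x7cc39580
  opcode bits[31:24]=0x7c: andi/RI
  rd@[23:20]=0xc ⇒ %r12
  imm@[19:0]=0x39580 ⇒ 234880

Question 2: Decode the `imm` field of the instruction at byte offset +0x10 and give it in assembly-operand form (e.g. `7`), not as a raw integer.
+0x10: 7c 41 99 24 ⇒ word 0x7c419924 (big)
  opcode bits[31:24]=0x7c: andi/RI
  rd@[23:20]=0x4 ⇒ %r4
  imm@[19:0]=0x19924 ⇒ 104740

104740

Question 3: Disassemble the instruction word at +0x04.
bl 8

off 0x04: read 41 00 00 08 as big → 0x41000008
  top 8b → 0x41 → bl [J]
  imm: (w>>0)&0xffffff=0x8 → 8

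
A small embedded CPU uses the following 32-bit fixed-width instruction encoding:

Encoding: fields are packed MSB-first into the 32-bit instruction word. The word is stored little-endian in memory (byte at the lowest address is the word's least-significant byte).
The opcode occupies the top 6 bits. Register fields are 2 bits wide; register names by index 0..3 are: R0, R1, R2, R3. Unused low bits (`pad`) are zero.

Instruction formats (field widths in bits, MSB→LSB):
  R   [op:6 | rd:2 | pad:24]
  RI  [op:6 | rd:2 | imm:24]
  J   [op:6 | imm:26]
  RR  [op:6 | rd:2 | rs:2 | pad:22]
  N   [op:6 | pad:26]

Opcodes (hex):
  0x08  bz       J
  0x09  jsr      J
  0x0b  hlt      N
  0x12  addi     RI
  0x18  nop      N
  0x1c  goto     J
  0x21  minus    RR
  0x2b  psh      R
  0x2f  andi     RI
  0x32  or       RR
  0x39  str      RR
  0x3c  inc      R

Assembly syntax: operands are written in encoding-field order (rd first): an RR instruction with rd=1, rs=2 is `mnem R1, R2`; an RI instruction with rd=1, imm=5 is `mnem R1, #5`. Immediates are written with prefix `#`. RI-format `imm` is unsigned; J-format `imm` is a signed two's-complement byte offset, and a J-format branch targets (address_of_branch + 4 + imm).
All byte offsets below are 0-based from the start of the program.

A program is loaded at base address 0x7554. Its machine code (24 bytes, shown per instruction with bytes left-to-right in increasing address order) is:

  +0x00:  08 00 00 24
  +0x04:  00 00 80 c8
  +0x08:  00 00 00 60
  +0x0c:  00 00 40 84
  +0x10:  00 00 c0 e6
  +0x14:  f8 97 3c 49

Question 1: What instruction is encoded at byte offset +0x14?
off 0x14: read f8 97 3c 49 as little → 0x493c97f8
  opcode bits[31:26]=0x12: addi/RI
  rd@[25:24]=0x1 ⇒ R1
  imm@[23:0]=0x3c97f8 ⇒ #3971064

addi R1, #3971064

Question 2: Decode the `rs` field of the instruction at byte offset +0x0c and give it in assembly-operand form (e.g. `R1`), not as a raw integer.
R1

[0c] 00 00 40 84 → 0x84400000
  opcode bits[31:26]=0x21: minus/RR
  rd: (w>>24)&0x3=0x0 → R0
  rs: (w>>22)&0x3=0x1 → R1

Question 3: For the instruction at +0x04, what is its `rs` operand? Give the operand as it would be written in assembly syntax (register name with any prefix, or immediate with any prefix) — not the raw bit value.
R2

off 0x04: read 00 00 80 c8 as little → 0xc8800000
  top 6b → 0x32 → or [RR]
  rd@[25:24]=0x0 ⇒ R0
  rs@[23:22]=0x2 ⇒ R2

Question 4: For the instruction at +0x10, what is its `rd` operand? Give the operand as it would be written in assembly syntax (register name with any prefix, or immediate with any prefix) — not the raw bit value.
R2

off 0x10: read 00 00 c0 e6 as little → 0xe6c00000
  top 6b → 0x39 → str [RR]
  rd: (w>>24)&0x3=0x2 → R2
  rs: (w>>22)&0x3=0x3 → R3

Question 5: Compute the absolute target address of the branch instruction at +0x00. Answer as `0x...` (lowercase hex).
off 0x00: read 08 00 00 24 as little → 0x24000008
  opcode bits[31:26]=0x9: jsr/J
  imm@[25:0]=0x8 ⇒ #8
  target = base 0x7554 + off 0x00 + 4 + imm 8 = 0x7560

0x7560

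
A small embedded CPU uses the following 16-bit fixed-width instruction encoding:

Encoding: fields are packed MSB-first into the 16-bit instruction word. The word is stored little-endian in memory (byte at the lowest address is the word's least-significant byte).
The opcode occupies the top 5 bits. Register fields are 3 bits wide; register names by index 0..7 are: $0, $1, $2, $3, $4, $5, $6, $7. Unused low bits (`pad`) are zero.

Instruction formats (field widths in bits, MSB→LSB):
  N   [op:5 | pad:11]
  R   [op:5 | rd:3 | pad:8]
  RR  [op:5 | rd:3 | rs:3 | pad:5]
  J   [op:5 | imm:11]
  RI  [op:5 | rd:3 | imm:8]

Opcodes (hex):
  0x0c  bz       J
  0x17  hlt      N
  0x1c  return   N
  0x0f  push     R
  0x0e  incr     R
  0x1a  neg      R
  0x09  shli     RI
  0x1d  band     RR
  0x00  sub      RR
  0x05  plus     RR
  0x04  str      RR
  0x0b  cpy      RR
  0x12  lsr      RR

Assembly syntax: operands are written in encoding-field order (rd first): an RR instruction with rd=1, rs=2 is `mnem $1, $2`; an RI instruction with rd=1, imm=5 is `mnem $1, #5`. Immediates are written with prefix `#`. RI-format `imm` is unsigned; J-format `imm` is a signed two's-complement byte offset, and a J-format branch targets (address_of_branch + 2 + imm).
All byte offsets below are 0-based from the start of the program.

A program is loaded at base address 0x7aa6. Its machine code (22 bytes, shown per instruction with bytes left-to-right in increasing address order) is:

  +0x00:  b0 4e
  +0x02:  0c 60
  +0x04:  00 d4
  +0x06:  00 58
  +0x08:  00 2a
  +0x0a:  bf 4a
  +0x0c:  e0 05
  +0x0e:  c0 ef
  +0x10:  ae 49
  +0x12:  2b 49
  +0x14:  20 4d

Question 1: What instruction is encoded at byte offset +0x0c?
sub $5, $7

@+0c  little-endian(e0 05) = 0x05e0
  op=0x05e0>>11=0x0 ⇒ sub (RR)
  rd: (w>>8)&0x7=0x5 → $5
  rs: (w>>5)&0x7=0x7 → $7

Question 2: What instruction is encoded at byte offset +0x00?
shli $6, #176

@+00  little-endian(b0 4e) = 0x4eb0
  opcode bits[15:11]=0x9: shli/RI
  [10:8] rd=6 = $6
  [7:0] imm=176 = #176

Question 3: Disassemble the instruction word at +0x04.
@+04  little-endian(00 d4) = 0xd400
  top 5b → 0x1a → neg [R]
  [10:8] rd=4 = $4

neg $4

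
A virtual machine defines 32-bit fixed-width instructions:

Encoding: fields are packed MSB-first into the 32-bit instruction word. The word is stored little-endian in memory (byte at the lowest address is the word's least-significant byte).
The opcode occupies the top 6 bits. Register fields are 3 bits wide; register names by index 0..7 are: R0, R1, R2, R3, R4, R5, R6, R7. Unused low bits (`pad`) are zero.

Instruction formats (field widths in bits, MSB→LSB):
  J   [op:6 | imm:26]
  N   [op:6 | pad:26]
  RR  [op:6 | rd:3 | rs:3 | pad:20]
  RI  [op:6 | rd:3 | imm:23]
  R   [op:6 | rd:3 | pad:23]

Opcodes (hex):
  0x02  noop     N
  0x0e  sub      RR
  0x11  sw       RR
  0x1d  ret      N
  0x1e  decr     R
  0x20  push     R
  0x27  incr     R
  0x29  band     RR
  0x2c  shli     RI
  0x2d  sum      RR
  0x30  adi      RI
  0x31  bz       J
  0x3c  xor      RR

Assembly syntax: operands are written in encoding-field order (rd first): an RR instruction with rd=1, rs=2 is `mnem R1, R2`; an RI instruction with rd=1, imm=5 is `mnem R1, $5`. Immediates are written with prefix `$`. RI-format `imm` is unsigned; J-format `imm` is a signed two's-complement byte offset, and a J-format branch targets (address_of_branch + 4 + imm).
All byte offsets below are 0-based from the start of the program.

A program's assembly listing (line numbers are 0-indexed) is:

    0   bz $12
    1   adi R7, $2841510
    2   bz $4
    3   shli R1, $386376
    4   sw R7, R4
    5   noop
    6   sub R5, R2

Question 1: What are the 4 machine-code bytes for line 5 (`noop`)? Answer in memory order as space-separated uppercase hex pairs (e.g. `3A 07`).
00 00 00 08

5. noop fields op=0x2:6|pad=0:26 → word 08000000h → 00 00 00 08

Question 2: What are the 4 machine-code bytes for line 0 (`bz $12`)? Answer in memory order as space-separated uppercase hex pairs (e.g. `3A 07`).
0. bz fields op=0x31:6|imm=12:26 → word c400000ch → 0c 00 00 c4

0C 00 00 C4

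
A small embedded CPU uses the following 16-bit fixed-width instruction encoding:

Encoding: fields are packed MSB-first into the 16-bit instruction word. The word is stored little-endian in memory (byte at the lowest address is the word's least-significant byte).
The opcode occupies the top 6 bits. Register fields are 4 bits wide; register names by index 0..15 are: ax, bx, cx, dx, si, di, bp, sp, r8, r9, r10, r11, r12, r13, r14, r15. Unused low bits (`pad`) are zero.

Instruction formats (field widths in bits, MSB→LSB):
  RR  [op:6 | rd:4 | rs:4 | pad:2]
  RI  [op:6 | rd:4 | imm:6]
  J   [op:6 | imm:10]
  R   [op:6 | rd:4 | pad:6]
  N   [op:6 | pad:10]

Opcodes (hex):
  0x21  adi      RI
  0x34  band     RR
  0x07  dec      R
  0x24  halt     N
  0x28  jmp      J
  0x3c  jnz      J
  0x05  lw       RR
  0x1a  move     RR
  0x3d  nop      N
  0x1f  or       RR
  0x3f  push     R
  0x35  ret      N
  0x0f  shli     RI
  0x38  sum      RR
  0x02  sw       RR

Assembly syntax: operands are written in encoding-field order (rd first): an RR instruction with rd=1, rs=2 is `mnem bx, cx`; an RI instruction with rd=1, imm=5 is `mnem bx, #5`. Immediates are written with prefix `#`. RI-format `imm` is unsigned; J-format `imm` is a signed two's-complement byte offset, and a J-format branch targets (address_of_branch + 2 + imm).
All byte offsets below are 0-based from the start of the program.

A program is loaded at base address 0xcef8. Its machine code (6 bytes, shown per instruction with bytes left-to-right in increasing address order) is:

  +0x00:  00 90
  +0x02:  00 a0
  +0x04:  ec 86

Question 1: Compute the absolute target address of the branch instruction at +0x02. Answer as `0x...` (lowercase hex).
0xcefc

+0x02: 00 a0 ⇒ word 0xa000 (little)
  top 6b → 0x28 → jmp [J]
  imm: (w>>0)&0x3ff=0x0 → #0
  target = base 0xcef8 + off 0x02 + 2 + imm 0 = 0xcefc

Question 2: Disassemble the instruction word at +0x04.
off 0x04: read ec 86 as little → 0x86ec
  op=0x86ec>>10=0x21 ⇒ adi (RI)
  rd@[9:6]=0xb ⇒ r11
  imm@[5:0]=0x2c ⇒ #44

adi r11, #44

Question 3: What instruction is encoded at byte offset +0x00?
halt

off 0x00: read 00 90 as little → 0x9000
  opcode bits[15:10]=0x24: halt/N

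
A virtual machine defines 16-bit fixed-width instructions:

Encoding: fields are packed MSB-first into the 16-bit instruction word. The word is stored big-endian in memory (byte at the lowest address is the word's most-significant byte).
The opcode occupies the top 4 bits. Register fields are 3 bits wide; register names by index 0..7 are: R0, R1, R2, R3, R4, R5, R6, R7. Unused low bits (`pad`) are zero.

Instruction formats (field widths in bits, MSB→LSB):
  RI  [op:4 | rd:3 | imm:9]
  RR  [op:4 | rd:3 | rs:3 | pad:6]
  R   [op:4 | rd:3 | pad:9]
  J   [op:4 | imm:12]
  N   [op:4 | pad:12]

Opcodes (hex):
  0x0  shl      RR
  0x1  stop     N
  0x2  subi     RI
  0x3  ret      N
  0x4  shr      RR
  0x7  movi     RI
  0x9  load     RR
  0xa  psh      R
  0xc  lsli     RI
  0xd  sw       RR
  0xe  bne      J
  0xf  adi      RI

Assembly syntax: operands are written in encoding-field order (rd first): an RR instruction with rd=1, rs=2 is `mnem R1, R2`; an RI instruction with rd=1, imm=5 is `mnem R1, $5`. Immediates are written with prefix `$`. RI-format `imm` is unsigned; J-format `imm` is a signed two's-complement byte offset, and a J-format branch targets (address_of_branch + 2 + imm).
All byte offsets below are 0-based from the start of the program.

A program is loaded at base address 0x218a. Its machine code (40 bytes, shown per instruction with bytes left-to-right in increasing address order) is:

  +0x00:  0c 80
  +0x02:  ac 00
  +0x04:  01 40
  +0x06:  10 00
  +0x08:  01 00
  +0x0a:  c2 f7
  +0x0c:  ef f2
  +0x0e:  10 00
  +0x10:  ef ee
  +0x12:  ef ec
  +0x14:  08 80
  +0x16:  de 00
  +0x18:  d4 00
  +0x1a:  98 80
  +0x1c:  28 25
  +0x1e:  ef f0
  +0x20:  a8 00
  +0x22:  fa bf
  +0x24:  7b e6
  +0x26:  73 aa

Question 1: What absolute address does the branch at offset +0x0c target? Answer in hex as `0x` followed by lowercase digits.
[0c] ef f2 → 0xeff2
  top 4b → 0xe → bne [J]
  imm: (w>>0)&0xfff=0xff2 (s12→-14) → $-14
  target = base 0x218a + off 0x0c + 2 + imm -14 = 0x218a

0x218a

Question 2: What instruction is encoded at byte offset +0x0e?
stop

off 0x0e: read 10 00 as big → 0x1000
  opcode bits[15:12]=0x1: stop/N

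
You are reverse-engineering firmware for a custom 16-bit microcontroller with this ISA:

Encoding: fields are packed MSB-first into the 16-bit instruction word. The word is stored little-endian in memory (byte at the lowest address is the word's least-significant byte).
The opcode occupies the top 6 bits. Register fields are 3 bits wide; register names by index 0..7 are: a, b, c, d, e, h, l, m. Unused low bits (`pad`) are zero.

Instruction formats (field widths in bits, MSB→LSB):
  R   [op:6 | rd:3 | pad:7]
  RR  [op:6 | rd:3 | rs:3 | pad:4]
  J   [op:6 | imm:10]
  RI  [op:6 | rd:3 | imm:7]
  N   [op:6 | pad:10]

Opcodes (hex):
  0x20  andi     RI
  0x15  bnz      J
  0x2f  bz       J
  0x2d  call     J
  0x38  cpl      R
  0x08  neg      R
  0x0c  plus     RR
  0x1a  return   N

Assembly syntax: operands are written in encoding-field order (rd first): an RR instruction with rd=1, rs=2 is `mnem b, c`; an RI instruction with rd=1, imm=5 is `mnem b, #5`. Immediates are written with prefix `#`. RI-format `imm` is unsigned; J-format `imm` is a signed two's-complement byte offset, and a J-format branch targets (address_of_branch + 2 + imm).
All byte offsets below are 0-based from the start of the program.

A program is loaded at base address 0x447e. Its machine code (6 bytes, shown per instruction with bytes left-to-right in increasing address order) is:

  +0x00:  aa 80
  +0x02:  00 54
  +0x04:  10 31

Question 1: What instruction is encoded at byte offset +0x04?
plus c, b

+0x04: 10 31 ⇒ word 0x3110 (little)
  op=0x3110>>10=0xc ⇒ plus (RR)
  [9:7] rd=2 = c
  [6:4] rs=1 = b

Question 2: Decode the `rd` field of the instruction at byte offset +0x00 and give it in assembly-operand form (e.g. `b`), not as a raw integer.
b

off 0x00: read aa 80 as little → 0x80aa
  top 6b → 0x20 → andi [RI]
  [9:7] rd=1 = b
  [6:0] imm=42 = #42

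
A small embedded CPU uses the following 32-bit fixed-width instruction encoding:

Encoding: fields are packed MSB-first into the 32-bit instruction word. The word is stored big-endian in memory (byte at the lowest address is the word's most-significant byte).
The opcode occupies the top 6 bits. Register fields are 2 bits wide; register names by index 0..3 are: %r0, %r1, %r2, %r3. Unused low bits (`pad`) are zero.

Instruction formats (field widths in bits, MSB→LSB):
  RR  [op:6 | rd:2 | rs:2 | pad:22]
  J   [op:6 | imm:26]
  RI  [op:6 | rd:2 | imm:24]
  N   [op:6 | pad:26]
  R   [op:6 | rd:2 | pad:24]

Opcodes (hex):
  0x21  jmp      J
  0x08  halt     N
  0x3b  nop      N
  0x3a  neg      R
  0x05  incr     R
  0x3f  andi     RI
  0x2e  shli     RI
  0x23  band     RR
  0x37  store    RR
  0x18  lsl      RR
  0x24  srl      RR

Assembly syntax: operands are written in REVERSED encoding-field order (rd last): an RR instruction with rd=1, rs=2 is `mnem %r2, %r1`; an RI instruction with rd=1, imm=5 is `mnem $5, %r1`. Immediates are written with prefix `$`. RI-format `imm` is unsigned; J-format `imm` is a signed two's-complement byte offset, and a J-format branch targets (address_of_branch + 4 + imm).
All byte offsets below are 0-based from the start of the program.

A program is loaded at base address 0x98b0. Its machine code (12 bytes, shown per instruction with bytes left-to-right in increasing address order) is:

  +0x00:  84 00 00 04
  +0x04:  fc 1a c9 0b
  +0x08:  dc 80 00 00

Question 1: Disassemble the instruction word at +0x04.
andi $1755403, %r0

+0x04: fc 1a c9 0b ⇒ word 0xfc1ac90b (big)
  opcode bits[31:26]=0x3f: andi/RI
  rd: (w>>24)&0x3=0x0 → %r0
  imm: (w>>0)&0xffffff=0x1ac90b → $1755403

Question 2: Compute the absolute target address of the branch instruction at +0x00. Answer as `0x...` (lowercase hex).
0x98b8

@+00  big-endian(84 00 00 04) = 0x84000004
  op=0x84000004>>26=0x21 ⇒ jmp (J)
  imm: (w>>0)&0x3ffffff=0x4 → $4
  target = base 0x98b0 + off 0x00 + 4 + imm 4 = 0x98b8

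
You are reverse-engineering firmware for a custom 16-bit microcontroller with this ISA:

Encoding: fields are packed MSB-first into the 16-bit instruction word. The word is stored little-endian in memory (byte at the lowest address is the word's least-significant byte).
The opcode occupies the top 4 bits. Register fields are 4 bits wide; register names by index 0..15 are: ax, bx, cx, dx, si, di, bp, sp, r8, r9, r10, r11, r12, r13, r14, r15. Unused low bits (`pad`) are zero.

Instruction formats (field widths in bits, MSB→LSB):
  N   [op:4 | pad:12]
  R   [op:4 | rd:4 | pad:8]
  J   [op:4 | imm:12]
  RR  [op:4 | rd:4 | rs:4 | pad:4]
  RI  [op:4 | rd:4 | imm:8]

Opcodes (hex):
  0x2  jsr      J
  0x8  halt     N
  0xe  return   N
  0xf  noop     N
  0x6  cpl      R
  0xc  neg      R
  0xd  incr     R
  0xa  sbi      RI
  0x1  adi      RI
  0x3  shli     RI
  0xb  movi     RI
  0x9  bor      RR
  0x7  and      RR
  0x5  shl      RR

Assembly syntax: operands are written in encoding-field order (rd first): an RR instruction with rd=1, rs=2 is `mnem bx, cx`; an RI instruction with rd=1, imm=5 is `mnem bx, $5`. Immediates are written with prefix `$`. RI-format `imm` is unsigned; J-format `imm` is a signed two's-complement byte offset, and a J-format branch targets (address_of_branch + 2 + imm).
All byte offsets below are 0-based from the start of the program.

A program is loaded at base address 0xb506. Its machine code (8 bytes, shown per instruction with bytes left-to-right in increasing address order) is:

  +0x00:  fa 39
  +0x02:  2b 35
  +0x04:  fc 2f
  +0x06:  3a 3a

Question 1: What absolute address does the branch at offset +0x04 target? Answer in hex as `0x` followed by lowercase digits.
0xb508

[04] fc 2f → 0x2ffc
  op=0x2ffc>>12=0x2 ⇒ jsr (J)
  imm: (w>>0)&0xfff=0xffc (s12→-4) → $-4
  target = base 0xb506 + off 0x04 + 2 + imm -4 = 0xb508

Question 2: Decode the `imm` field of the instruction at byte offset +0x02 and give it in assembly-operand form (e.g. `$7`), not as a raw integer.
$43

off 0x02: read 2b 35 as little → 0x352b
  opcode bits[15:12]=0x3: shli/RI
  rd@[11:8]=0x5 ⇒ di
  imm@[7:0]=0x2b ⇒ $43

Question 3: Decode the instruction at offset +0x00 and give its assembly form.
+0x00: fa 39 ⇒ word 0x39fa (little)
  op=0x39fa>>12=0x3 ⇒ shli (RI)
  [11:8] rd=9 = r9
  [7:0] imm=250 = $250

shli r9, $250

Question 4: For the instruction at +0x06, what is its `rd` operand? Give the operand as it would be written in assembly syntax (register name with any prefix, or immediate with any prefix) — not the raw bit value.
@+06  little-endian(3a 3a) = 0x3a3a
  op=0x3a3a>>12=0x3 ⇒ shli (RI)
  [11:8] rd=10 = r10
  [7:0] imm=58 = $58

r10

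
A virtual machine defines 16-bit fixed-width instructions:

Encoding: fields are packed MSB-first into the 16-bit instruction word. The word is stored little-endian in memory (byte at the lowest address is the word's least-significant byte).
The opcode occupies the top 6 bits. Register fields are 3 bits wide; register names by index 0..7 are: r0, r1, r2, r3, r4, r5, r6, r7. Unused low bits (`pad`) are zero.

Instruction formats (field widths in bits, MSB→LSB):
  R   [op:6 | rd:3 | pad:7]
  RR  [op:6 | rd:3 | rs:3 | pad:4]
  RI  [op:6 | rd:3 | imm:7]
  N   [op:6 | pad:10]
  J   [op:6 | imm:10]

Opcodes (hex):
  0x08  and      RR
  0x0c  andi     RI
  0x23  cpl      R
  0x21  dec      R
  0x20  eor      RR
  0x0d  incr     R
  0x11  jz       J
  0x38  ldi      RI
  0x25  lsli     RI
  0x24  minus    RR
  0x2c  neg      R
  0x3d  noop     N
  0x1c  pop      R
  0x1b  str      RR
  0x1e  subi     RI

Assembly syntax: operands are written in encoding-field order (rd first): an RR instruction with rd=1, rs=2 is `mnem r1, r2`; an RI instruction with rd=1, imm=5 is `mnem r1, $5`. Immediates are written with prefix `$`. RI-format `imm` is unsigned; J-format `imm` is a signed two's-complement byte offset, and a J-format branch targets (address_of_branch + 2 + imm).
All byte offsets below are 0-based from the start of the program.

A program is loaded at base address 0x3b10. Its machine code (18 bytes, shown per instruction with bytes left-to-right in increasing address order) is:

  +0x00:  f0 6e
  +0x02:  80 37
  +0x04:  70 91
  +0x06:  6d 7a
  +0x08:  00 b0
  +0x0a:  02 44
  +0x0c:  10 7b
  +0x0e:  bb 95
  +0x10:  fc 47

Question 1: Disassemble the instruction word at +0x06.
subi r4, $109

off 0x06: read 6d 7a as little → 0x7a6d
  top 6b → 0x1e → subi [RI]
  rd@[9:7]=0x4 ⇒ r4
  imm@[6:0]=0x6d ⇒ $109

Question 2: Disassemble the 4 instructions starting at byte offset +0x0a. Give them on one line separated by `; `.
+0x0a: 02 44 ⇒ word 0x4402 (little)
  op=0x4402>>10=0x11 ⇒ jz (J)
  [9:0] imm=2 = $2
+0x0c: 10 7b ⇒ word 0x7b10 (little)
  op=0x7b10>>10=0x1e ⇒ subi (RI)
  [9:7] rd=6 = r6
  [6:0] imm=16 = $16
+0x0e: bb 95 ⇒ word 0x95bb (little)
  op=0x95bb>>10=0x25 ⇒ lsli (RI)
  [9:7] rd=3 = r3
  [6:0] imm=59 = $59
+0x10: fc 47 ⇒ word 0x47fc (little)
  op=0x47fc>>10=0x11 ⇒ jz (J)
  [9:0] imm=1020 (s10→-4) = $-4

jz $2; subi r6, $16; lsli r3, $59; jz $-4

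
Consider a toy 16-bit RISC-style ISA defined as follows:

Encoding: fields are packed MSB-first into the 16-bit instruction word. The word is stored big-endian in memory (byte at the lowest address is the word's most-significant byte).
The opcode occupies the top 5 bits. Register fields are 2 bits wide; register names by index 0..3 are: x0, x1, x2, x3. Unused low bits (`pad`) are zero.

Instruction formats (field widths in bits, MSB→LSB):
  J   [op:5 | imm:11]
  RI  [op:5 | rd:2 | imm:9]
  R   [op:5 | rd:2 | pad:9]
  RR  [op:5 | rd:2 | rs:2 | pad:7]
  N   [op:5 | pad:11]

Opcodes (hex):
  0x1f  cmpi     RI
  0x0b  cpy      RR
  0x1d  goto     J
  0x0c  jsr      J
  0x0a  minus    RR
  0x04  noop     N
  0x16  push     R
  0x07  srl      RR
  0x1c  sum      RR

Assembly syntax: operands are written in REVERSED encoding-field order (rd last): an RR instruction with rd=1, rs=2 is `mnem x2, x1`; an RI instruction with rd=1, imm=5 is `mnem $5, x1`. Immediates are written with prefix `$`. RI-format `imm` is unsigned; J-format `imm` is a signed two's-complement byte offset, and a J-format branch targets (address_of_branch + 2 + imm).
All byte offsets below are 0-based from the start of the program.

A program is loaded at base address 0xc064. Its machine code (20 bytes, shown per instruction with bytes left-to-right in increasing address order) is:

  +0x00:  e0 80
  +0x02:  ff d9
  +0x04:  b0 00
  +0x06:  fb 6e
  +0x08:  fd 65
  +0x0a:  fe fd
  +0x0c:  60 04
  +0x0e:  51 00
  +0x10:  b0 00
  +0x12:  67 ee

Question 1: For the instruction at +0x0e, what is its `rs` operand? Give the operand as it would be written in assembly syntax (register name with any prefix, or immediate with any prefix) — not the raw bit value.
+0x0e: 51 00 ⇒ word 0x5100 (big)
  op=0x5100>>11=0xa ⇒ minus (RR)
  rd@[10:9]=0x0 ⇒ x0
  rs@[8:7]=0x2 ⇒ x2

x2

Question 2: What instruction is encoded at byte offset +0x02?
off 0x02: read ff d9 as big → 0xffd9
  op=0xffd9>>11=0x1f ⇒ cmpi (RI)
  rd: (w>>9)&0x3=0x3 → x3
  imm: (w>>0)&0x1ff=0x1d9 → $473

cmpi $473, x3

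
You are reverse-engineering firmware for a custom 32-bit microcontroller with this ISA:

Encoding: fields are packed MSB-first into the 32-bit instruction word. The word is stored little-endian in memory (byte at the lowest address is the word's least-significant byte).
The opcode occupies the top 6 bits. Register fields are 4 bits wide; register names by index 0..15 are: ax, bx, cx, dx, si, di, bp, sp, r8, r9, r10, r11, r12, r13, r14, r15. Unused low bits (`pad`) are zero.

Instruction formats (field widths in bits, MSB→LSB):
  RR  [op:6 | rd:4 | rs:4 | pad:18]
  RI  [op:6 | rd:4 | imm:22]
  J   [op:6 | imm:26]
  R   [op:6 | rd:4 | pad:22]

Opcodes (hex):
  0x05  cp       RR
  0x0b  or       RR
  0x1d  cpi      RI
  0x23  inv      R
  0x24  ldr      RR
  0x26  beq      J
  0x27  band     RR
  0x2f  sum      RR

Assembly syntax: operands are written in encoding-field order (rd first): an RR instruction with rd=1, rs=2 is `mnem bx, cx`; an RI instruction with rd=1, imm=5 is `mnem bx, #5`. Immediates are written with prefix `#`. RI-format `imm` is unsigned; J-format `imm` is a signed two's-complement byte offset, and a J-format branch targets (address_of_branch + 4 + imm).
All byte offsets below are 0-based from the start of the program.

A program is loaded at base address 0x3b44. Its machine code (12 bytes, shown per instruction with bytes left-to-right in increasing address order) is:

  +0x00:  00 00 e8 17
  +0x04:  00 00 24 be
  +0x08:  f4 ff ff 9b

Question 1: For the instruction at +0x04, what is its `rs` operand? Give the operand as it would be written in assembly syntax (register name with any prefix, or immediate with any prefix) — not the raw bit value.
+0x04: 00 00 24 be ⇒ word 0xbe240000 (little)
  op=0xbe240000>>26=0x2f ⇒ sum (RR)
  rd: (w>>22)&0xf=0x8 → r8
  rs: (w>>18)&0xf=0x9 → r9

r9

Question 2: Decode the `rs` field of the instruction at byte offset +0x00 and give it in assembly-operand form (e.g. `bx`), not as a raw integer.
[00] 00 00 e8 17 → 0x17e80000
  opcode bits[31:26]=0x5: cp/RR
  [25:22] rd=15 = r15
  [21:18] rs=10 = r10

r10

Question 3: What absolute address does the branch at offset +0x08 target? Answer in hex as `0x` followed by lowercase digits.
+0x08: f4 ff ff 9b ⇒ word 0x9bfffff4 (little)
  op=0x9bfffff4>>26=0x26 ⇒ beq (J)
  imm: (w>>0)&0x3ffffff=0x3fffff4 (s26→-12) → #-12
  target = base 0x3b44 + off 0x08 + 4 + imm -12 = 0x3b44

0x3b44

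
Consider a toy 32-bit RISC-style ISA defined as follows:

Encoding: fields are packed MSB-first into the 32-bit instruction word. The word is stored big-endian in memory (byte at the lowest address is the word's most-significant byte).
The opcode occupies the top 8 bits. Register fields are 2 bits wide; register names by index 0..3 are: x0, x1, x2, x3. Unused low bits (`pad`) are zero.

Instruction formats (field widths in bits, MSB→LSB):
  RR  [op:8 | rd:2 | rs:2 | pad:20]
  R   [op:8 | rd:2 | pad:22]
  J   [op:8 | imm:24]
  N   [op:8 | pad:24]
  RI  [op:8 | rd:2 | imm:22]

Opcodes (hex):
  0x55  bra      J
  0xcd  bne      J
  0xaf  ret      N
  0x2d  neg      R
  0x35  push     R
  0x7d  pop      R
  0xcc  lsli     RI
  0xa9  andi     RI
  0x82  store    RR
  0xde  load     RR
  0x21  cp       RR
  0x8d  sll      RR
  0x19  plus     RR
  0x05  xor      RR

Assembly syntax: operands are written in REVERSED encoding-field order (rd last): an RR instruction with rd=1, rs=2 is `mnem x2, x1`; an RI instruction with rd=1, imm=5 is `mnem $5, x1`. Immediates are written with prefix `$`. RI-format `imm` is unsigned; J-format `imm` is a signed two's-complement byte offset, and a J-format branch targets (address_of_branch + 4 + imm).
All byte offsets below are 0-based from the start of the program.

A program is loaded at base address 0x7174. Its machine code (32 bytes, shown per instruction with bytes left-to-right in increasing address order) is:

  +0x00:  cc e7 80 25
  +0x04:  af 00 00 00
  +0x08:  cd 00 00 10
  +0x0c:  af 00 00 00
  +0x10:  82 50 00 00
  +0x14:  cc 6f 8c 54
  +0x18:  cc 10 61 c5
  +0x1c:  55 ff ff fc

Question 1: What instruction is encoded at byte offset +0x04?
+0x04: af 00 00 00 ⇒ word 0xaf000000 (big)
  top 8b → 0xaf → ret [N]

ret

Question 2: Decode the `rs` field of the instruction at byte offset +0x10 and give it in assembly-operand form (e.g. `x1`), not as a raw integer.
x1

@+10  big-endian(82 50 00 00) = 0x82500000
  op=0x82500000>>24=0x82 ⇒ store (RR)
  rd@[23:22]=0x1 ⇒ x1
  rs@[21:20]=0x1 ⇒ x1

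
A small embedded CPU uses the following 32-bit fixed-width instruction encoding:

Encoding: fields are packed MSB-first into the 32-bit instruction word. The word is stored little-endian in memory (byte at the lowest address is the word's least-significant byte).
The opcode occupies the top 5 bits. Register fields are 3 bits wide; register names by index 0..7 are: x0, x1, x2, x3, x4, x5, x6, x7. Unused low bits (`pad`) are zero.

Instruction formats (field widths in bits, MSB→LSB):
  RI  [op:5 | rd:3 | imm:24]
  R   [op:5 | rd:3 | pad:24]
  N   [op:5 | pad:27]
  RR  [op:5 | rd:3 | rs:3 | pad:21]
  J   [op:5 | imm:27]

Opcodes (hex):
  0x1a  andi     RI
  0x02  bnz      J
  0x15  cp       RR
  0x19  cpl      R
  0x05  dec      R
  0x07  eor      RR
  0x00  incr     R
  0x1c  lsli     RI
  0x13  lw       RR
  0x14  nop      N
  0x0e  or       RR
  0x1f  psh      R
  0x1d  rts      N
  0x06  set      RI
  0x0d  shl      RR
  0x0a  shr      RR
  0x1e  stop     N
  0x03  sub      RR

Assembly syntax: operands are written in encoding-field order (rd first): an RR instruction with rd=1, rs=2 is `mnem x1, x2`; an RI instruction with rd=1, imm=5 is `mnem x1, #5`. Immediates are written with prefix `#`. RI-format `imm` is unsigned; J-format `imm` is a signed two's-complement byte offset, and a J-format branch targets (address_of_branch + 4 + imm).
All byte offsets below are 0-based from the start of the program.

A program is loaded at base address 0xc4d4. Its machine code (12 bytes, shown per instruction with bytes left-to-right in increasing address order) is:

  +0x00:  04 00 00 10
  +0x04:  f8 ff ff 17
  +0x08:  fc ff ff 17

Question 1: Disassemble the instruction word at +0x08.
@+08  little-endian(fc ff ff 17) = 0x17fffffc
  op=0x17fffffc>>27=0x2 ⇒ bnz (J)
  [26:0] imm=134217724 (s27→-4) = #-4

bnz #-4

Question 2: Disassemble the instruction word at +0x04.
[04] f8 ff ff 17 → 0x17fffff8
  op=0x17fffff8>>27=0x2 ⇒ bnz (J)
  imm@[26:0]=0x7fffff8 (s27→-8) ⇒ #-8

bnz #-8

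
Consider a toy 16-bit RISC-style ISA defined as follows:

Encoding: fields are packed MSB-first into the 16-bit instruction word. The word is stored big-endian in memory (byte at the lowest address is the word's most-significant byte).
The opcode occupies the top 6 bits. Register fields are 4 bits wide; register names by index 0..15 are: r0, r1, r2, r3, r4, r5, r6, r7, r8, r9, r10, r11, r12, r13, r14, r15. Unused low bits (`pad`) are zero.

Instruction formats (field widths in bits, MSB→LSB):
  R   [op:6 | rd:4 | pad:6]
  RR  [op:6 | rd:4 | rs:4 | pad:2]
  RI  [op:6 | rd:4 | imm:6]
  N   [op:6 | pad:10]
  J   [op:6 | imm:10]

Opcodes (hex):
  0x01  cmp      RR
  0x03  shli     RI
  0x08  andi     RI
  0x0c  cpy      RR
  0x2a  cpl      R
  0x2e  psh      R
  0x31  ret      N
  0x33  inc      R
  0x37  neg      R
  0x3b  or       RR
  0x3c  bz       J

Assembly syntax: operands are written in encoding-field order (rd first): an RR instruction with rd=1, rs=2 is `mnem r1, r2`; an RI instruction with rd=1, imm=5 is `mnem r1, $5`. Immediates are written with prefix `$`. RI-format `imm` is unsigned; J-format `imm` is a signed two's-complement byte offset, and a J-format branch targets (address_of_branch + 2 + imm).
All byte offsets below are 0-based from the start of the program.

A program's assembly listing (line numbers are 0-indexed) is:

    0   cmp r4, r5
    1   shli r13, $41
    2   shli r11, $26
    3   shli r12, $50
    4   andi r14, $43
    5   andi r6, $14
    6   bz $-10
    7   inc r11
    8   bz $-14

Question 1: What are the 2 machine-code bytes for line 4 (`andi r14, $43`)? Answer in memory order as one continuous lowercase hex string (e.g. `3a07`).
23ab

L4: andi op=0x8:6|rd=14:4|imm=43:6 ⇒ 0x23ab ⇒ big 23 ab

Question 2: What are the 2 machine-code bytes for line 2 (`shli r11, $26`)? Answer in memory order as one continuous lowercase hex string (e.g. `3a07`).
L2: shli op=0x3:6|rd=11:4|imm=26:6 ⇒ 0x0eda ⇒ big 0e da

0eda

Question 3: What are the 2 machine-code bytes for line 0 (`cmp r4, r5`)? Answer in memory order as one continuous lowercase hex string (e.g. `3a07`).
line 0 (cmp): pack op=0x1:6|rd=4:4|rs=5:4|pad=0:2 = 0x0514; big→ 05 14

0514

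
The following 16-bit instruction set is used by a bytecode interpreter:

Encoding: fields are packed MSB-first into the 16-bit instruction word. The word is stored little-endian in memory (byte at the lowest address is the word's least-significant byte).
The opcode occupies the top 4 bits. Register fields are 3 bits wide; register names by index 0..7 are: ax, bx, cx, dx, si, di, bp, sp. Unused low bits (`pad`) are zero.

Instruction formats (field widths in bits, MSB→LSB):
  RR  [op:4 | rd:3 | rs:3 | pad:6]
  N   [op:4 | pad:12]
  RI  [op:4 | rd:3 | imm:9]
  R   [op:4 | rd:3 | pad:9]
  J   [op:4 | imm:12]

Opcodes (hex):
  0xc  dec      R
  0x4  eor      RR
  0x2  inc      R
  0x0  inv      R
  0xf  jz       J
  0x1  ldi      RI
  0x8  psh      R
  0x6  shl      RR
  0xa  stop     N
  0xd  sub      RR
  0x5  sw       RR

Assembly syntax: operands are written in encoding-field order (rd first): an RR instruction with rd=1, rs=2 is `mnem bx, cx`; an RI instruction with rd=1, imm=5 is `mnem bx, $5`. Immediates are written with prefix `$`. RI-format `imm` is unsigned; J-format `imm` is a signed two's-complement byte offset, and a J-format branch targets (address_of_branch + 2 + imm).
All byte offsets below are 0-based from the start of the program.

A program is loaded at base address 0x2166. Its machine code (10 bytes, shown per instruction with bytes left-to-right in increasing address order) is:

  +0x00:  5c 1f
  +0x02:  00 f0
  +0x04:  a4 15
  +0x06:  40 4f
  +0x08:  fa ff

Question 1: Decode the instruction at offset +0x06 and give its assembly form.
eor sp, di

[06] 40 4f → 0x4f40
  top 4b → 0x4 → eor [RR]
  rd@[11:9]=0x7 ⇒ sp
  rs@[8:6]=0x5 ⇒ di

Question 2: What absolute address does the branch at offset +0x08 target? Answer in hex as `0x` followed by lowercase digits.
0x216a

+0x08: fa ff ⇒ word 0xfffa (little)
  op=0xfffa>>12=0xf ⇒ jz (J)
  imm: (w>>0)&0xfff=0xffa (s12→-6) → $-6
  target = base 0x2166 + off 0x08 + 2 + imm -6 = 0x216a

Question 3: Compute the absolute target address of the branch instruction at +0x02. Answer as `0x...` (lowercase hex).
0x216a

off 0x02: read 00 f0 as little → 0xf000
  top 4b → 0xf → jz [J]
  imm@[11:0]=0x0 ⇒ $0
  target = base 0x2166 + off 0x02 + 2 + imm 0 = 0x216a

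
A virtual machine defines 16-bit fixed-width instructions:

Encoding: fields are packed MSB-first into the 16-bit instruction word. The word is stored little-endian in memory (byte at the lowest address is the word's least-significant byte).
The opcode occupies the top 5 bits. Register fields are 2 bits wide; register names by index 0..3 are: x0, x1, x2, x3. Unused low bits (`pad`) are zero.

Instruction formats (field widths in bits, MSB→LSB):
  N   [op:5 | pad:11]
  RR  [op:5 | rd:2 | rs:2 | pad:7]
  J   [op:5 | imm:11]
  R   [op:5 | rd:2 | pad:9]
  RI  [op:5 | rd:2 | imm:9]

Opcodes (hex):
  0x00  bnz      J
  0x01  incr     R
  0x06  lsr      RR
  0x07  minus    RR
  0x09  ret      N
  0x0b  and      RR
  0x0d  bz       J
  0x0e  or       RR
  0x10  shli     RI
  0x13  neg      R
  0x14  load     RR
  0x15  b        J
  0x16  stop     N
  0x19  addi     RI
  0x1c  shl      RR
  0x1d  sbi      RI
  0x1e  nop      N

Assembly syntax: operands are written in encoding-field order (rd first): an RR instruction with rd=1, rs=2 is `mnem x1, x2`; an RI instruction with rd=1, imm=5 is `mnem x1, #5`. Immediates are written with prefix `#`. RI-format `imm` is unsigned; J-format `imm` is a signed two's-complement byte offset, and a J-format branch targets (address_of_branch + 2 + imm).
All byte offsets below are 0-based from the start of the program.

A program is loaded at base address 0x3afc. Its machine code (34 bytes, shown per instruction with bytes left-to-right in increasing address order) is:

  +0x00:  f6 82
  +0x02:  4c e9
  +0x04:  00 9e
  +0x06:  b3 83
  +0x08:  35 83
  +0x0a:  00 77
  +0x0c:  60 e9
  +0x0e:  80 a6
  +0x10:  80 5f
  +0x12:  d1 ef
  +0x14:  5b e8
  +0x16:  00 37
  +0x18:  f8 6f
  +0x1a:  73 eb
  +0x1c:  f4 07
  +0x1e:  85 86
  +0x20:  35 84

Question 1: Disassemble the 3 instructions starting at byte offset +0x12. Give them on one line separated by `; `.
@+12  little-endian(d1 ef) = 0xefd1
  top 5b → 0x1d → sbi [RI]
  rd: (w>>9)&0x3=0x3 → x3
  imm: (w>>0)&0x1ff=0x1d1 → #465
@+14  little-endian(5b e8) = 0xe85b
  top 5b → 0x1d → sbi [RI]
  rd: (w>>9)&0x3=0x0 → x0
  imm: (w>>0)&0x1ff=0x5b → #91
@+16  little-endian(00 37) = 0x3700
  top 5b → 0x6 → lsr [RR]
  rd: (w>>9)&0x3=0x3 → x3
  rs: (w>>7)&0x3=0x2 → x2

sbi x3, #465; sbi x0, #91; lsr x3, x2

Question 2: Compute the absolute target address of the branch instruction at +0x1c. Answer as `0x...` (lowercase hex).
+0x1c: f4 07 ⇒ word 0x07f4 (little)
  top 5b → 0x0 → bnz [J]
  imm@[10:0]=0x7f4 (s11→-12) ⇒ #-12
  target = base 0x3afc + off 0x1c + 2 + imm -12 = 0x3b0e

0x3b0e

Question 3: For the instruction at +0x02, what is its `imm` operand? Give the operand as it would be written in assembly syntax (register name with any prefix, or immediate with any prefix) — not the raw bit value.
@+02  little-endian(4c e9) = 0xe94c
  op=0xe94c>>11=0x1d ⇒ sbi (RI)
  rd: (w>>9)&0x3=0x0 → x0
  imm: (w>>0)&0x1ff=0x14c → #332

#332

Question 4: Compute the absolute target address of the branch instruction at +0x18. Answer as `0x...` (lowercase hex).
[18] f8 6f → 0x6ff8
  op=0x6ff8>>11=0xd ⇒ bz (J)
  imm@[10:0]=0x7f8 (s11→-8) ⇒ #-8
  target = base 0x3afc + off 0x18 + 2 + imm -8 = 0x3b0e

0x3b0e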